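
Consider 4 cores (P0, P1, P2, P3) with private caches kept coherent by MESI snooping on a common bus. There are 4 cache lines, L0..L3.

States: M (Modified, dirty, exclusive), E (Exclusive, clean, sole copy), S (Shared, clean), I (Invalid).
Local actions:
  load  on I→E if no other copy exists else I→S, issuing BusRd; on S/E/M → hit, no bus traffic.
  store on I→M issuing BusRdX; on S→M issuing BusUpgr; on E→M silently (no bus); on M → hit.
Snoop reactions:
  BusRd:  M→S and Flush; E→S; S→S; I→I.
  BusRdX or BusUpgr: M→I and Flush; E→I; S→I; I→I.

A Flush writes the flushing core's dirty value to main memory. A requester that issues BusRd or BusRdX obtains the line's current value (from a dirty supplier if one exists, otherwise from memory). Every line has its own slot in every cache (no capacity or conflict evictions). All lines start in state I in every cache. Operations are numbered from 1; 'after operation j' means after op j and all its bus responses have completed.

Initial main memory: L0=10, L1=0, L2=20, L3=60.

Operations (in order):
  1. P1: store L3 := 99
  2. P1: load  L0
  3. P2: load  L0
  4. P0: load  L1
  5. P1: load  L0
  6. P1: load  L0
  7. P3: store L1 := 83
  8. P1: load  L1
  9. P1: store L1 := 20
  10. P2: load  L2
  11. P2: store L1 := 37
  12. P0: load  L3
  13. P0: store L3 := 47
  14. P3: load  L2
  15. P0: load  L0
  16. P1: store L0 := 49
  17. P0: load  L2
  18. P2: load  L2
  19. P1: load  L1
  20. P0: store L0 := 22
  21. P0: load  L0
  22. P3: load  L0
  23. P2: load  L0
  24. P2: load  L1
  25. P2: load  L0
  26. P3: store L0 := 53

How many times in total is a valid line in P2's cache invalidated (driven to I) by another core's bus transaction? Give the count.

[1] P1: store L3 := 99 | P0:I, P1:M(99), P2:I, P3:I | bus: BusRdX
[2] P1: load  L0 | P0:I, P1:E(10), P2:I, P3:I | bus: BusRd
[3] P2: load  L0 | P0:I, P1:S(10), P2:S(10), P3:I | bus: BusRd
[4] P0: load  L1 | P0:E(0), P1:I, P2:I, P3:I | bus: BusRd
[5] P1: load  L0 | P0:I, P1:S(10), P2:S(10), P3:I | bus: none
[6] P1: load  L0 | P0:I, P1:S(10), P2:S(10), P3:I | bus: none
[7] P3: store L1 := 83 | P0:I, P1:I, P2:I, P3:M(83) | bus: BusRdX
[8] P1: load  L1 | P0:I, P1:S(83), P2:I, P3:S(83) | bus: BusRd,Flush
[9] P1: store L1 := 20 | P0:I, P1:M(20), P2:I, P3:I | bus: BusUpgr
[10] P2: load  L2 | P0:I, P1:I, P2:E(20), P3:I | bus: BusRd
[11] P2: store L1 := 37 | P0:I, P1:I, P2:M(37), P3:I | bus: BusRdX,Flush
[12] P0: load  L3 | P0:S(99), P1:S(99), P2:I, P3:I | bus: BusRd,Flush
[13] P0: store L3 := 47 | P0:M(47), P1:I, P2:I, P3:I | bus: BusUpgr
[14] P3: load  L2 | P0:I, P1:I, P2:S(20), P3:S(20) | bus: BusRd
[15] P0: load  L0 | P0:S(10), P1:S(10), P2:S(10), P3:I | bus: BusRd
[16] P1: store L0 := 49 | P0:I, P1:M(49), P2:I, P3:I | bus: BusUpgr
[17] P0: load  L2 | P0:S(20), P1:I, P2:S(20), P3:S(20) | bus: BusRd
[18] P2: load  L2 | P0:S(20), P1:I, P2:S(20), P3:S(20) | bus: none
[19] P1: load  L1 | P0:I, P1:S(37), P2:S(37), P3:I | bus: BusRd,Flush
[20] P0: store L0 := 22 | P0:M(22), P1:I, P2:I, P3:I | bus: BusRdX,Flush
[21] P0: load  L0 | P0:M(22), P1:I, P2:I, P3:I | bus: none
[22] P3: load  L0 | P0:S(22), P1:I, P2:I, P3:S(22) | bus: BusRd,Flush
[23] P2: load  L0 | P0:S(22), P1:I, P2:S(22), P3:S(22) | bus: BusRd
[24] P2: load  L1 | P0:I, P1:S(37), P2:S(37), P3:I | bus: none
[25] P2: load  L0 | P0:S(22), P1:I, P2:S(22), P3:S(22) | bus: none
[26] P3: store L0 := 53 | P0:I, P1:I, P2:I, P3:M(53) | bus: BusUpgr

invalidations = 2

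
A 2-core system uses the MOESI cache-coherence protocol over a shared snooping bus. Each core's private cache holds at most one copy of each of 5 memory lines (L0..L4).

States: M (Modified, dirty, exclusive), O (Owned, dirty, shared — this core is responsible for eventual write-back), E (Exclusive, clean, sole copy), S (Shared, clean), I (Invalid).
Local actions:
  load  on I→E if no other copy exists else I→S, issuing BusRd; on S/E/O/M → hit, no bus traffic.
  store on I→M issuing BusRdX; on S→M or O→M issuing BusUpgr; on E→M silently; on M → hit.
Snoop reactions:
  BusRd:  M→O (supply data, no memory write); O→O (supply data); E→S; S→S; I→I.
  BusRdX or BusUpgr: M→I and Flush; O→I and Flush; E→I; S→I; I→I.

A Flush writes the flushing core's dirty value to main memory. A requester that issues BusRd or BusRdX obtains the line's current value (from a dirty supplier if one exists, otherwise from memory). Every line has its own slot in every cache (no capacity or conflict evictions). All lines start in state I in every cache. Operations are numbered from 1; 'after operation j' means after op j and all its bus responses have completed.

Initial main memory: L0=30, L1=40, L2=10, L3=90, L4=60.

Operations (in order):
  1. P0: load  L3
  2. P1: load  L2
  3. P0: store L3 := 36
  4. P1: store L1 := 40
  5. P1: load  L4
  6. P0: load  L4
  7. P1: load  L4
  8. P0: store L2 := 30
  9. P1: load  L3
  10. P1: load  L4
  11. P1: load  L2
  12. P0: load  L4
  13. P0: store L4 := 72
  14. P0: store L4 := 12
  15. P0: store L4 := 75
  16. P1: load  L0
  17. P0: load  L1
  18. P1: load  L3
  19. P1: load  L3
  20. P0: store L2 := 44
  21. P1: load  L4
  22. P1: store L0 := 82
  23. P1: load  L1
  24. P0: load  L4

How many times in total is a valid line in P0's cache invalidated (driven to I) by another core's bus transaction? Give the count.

step 1: P0: load  L3  ⟶  EI  (L3)  txn=BusRd  M[L3]=90
step 2: P1: load  L2  ⟶  IE  (L2)  txn=BusRd  M[L2]=10
step 3: P0: store L3 := 36  ⟶  MI  (L3)  txn=∅  M[L3]=90
step 4: P1: store L1 := 40  ⟶  IM  (L1)  txn=BusRdX  M[L1]=40
step 5: P1: load  L4  ⟶  IE  (L4)  txn=BusRd  M[L4]=60
step 6: P0: load  L4  ⟶  SS  (L4)  txn=BusRd  M[L4]=60
step 7: P1: load  L4  ⟶  SS  (L4)  txn=∅  M[L4]=60
step 8: P0: store L2 := 30  ⟶  MI  (L2)  txn=BusRdX  M[L2]=10
step 9: P1: load  L3  ⟶  OS  (L3)  txn=BusRd  M[L3]=90
step 10: P1: load  L4  ⟶  SS  (L4)  txn=∅  M[L4]=60
step 11: P1: load  L2  ⟶  OS  (L2)  txn=BusRd  M[L2]=10
step 12: P0: load  L4  ⟶  SS  (L4)  txn=∅  M[L4]=60
step 13: P0: store L4 := 72  ⟶  MI  (L4)  txn=BusUpgr  M[L4]=60
step 14: P0: store L4 := 12  ⟶  MI  (L4)  txn=∅  M[L4]=60
step 15: P0: store L4 := 75  ⟶  MI  (L4)  txn=∅  M[L4]=60
step 16: P1: load  L0  ⟶  IE  (L0)  txn=BusRd  M[L0]=30
step 17: P0: load  L1  ⟶  SO  (L1)  txn=BusRd  M[L1]=40
step 18: P1: load  L3  ⟶  OS  (L3)  txn=∅  M[L3]=90
step 19: P1: load  L3  ⟶  OS  (L3)  txn=∅  M[L3]=90
step 20: P0: store L2 := 44  ⟶  MI  (L2)  txn=BusUpgr  M[L2]=10
step 21: P1: load  L4  ⟶  OS  (L4)  txn=BusRd  M[L4]=60
step 22: P1: store L0 := 82  ⟶  IM  (L0)  txn=∅  M[L0]=30
step 23: P1: load  L1  ⟶  SO  (L1)  txn=∅  M[L1]=40
step 24: P0: load  L4  ⟶  OS  (L4)  txn=∅  M[L4]=60

invalidations = 0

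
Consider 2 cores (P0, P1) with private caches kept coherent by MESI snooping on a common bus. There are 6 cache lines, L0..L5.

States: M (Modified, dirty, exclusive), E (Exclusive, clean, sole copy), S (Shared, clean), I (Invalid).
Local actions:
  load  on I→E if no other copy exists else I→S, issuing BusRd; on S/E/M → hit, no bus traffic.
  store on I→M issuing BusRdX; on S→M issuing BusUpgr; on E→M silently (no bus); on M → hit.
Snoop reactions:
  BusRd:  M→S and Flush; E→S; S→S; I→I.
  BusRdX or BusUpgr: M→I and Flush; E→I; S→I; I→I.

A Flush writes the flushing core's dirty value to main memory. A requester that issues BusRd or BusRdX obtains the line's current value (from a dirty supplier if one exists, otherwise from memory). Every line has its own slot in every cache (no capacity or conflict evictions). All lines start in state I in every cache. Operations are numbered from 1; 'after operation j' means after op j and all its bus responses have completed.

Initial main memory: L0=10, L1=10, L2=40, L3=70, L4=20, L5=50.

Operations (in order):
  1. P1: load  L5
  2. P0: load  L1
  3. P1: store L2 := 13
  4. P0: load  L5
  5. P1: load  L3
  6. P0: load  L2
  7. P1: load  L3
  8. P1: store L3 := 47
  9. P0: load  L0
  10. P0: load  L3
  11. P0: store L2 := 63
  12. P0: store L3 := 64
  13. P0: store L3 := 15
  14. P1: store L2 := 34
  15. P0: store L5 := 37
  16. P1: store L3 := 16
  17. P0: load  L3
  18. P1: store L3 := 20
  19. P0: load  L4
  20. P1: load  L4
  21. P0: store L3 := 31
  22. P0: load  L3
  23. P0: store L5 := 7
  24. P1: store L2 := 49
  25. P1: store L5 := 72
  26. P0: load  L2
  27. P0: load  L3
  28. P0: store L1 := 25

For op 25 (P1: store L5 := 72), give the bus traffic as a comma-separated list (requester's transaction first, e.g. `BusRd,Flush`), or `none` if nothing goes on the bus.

[1] P1: load  L5 | P0:I, P1:E(50) | bus: BusRd
[2] P0: load  L1 | P0:E(10), P1:I | bus: BusRd
[3] P1: store L2 := 13 | P0:I, P1:M(13) | bus: BusRdX
[4] P0: load  L5 | P0:S(50), P1:S(50) | bus: BusRd
[5] P1: load  L3 | P0:I, P1:E(70) | bus: BusRd
[6] P0: load  L2 | P0:S(13), P1:S(13) | bus: BusRd,Flush
[7] P1: load  L3 | P0:I, P1:E(70) | bus: none
[8] P1: store L3 := 47 | P0:I, P1:M(47) | bus: none
[9] P0: load  L0 | P0:E(10), P1:I | bus: BusRd
[10] P0: load  L3 | P0:S(47), P1:S(47) | bus: BusRd,Flush
[11] P0: store L2 := 63 | P0:M(63), P1:I | bus: BusUpgr
[12] P0: store L3 := 64 | P0:M(64), P1:I | bus: BusUpgr
[13] P0: store L3 := 15 | P0:M(15), P1:I | bus: none
[14] P1: store L2 := 34 | P0:I, P1:M(34) | bus: BusRdX,Flush
[15] P0: store L5 := 37 | P0:M(37), P1:I | bus: BusUpgr
[16] P1: store L3 := 16 | P0:I, P1:M(16) | bus: BusRdX,Flush
[17] P0: load  L3 | P0:S(16), P1:S(16) | bus: BusRd,Flush
[18] P1: store L3 := 20 | P0:I, P1:M(20) | bus: BusUpgr
[19] P0: load  L4 | P0:E(20), P1:I | bus: BusRd
[20] P1: load  L4 | P0:S(20), P1:S(20) | bus: BusRd
[21] P0: store L3 := 31 | P0:M(31), P1:I | bus: BusRdX,Flush
[22] P0: load  L3 | P0:M(31), P1:I | bus: none
[23] P0: store L5 := 7 | P0:M(7), P1:I | bus: none
[24] P1: store L2 := 49 | P0:I, P1:M(49) | bus: none
[25] P1: store L5 := 72 | P0:I, P1:M(72) | bus: BusRdX,Flush
[26] P0: load  L2 | P0:S(49), P1:S(49) | bus: BusRd,Flush
[27] P0: load  L3 | P0:M(31), P1:I | bus: none
[28] P0: store L1 := 25 | P0:M(25), P1:I | bus: none

bus = BusRdX,Flush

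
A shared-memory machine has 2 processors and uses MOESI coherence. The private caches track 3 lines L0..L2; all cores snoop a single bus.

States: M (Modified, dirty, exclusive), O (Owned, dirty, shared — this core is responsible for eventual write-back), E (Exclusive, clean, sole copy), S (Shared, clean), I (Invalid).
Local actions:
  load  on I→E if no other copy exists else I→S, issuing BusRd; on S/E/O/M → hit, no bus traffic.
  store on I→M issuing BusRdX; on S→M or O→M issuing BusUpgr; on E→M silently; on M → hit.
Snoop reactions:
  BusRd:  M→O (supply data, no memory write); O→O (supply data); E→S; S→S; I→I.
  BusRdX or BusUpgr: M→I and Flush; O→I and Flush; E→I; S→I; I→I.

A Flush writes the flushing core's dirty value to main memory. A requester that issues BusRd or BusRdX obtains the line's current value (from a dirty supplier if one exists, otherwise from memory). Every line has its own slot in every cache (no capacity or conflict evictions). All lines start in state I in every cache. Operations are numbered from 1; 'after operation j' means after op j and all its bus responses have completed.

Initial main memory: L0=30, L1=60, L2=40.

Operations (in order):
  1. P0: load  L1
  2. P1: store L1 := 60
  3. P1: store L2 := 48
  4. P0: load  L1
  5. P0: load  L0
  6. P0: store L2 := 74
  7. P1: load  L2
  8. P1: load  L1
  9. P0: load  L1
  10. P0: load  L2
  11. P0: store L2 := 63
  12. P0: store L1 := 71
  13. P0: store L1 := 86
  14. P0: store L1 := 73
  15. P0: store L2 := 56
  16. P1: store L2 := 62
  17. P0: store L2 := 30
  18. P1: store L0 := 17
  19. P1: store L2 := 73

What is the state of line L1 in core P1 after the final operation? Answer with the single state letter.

  op1 P0: load  L1 → E/I on L1; bus BusRd; mem=60
  op2 P1: store L1 := 60 → I/M on L1; bus BusRdX; mem=60
  op3 P1: store L2 := 48 → I/M on L2; bus BusRdX; mem=40
  op4 P0: load  L1 → S/O on L1; bus BusRd; mem=60
  op5 P0: load  L0 → E/I on L0; bus BusRd; mem=30
  op6 P0: store L2 := 74 → M/I on L2; bus BusRdX Flush; mem=48
  op7 P1: load  L2 → O/S on L2; bus BusRd; mem=48
  op8 P1: load  L1 → S/O on L1; bus (none); mem=60
  op9 P0: load  L1 → S/O on L1; bus (none); mem=60
  op10 P0: load  L2 → O/S on L2; bus (none); mem=48
  op11 P0: store L2 := 63 → M/I on L2; bus BusUpgr; mem=48
  op12 P0: store L1 := 71 → M/I on L1; bus BusUpgr Flush; mem=60
  op13 P0: store L1 := 86 → M/I on L1; bus (none); mem=60
  op14 P0: store L1 := 73 → M/I on L1; bus (none); mem=60
  op15 P0: store L2 := 56 → M/I on L2; bus (none); mem=48
  op16 P1: store L2 := 62 → I/M on L2; bus BusRdX Flush; mem=56
  op17 P0: store L2 := 30 → M/I on L2; bus BusRdX Flush; mem=62
  op18 P1: store L0 := 17 → I/M on L0; bus BusRdX; mem=30
  op19 P1: store L2 := 73 → I/M on L2; bus BusRdX Flush; mem=30

state = I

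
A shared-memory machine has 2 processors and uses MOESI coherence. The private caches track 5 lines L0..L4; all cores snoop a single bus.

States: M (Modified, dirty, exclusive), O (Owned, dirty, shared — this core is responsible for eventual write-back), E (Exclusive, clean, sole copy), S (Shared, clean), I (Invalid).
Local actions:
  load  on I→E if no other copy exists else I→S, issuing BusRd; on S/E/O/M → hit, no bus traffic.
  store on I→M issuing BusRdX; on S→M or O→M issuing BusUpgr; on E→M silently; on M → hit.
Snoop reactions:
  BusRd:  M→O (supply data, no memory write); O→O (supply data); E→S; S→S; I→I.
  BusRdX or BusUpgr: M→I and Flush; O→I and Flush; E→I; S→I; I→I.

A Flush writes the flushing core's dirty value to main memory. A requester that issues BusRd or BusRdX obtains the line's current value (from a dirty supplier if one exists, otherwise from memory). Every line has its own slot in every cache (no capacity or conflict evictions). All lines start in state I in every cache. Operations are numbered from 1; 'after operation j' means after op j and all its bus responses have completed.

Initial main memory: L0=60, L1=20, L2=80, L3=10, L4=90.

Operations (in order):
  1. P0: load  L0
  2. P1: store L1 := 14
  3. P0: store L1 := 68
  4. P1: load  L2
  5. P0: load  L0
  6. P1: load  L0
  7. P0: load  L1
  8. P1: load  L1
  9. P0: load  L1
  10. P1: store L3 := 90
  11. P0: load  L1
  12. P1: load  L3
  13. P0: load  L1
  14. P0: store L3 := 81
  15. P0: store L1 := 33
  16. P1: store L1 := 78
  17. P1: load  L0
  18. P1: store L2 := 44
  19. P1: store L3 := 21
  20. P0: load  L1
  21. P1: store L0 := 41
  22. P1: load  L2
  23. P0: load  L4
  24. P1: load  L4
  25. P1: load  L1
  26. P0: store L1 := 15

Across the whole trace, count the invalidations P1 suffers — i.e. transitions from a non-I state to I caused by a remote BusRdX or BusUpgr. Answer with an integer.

invalidations = 4

[1] P0: load  L0 | P0:E(60), P1:I | bus: BusRd
[2] P1: store L1 := 14 | P0:I, P1:M(14) | bus: BusRdX
[3] P0: store L1 := 68 | P0:M(68), P1:I | bus: BusRdX,Flush
[4] P1: load  L2 | P0:I, P1:E(80) | bus: BusRd
[5] P0: load  L0 | P0:E(60), P1:I | bus: none
[6] P1: load  L0 | P0:S(60), P1:S(60) | bus: BusRd
[7] P0: load  L1 | P0:M(68), P1:I | bus: none
[8] P1: load  L1 | P0:O(68), P1:S(68) | bus: BusRd
[9] P0: load  L1 | P0:O(68), P1:S(68) | bus: none
[10] P1: store L3 := 90 | P0:I, P1:M(90) | bus: BusRdX
[11] P0: load  L1 | P0:O(68), P1:S(68) | bus: none
[12] P1: load  L3 | P0:I, P1:M(90) | bus: none
[13] P0: load  L1 | P0:O(68), P1:S(68) | bus: none
[14] P0: store L3 := 81 | P0:M(81), P1:I | bus: BusRdX,Flush
[15] P0: store L1 := 33 | P0:M(33), P1:I | bus: BusUpgr
[16] P1: store L1 := 78 | P0:I, P1:M(78) | bus: BusRdX,Flush
[17] P1: load  L0 | P0:S(60), P1:S(60) | bus: none
[18] P1: store L2 := 44 | P0:I, P1:M(44) | bus: none
[19] P1: store L3 := 21 | P0:I, P1:M(21) | bus: BusRdX,Flush
[20] P0: load  L1 | P0:S(78), P1:O(78) | bus: BusRd
[21] P1: store L0 := 41 | P0:I, P1:M(41) | bus: BusUpgr
[22] P1: load  L2 | P0:I, P1:M(44) | bus: none
[23] P0: load  L4 | P0:E(90), P1:I | bus: BusRd
[24] P1: load  L4 | P0:S(90), P1:S(90) | bus: BusRd
[25] P1: load  L1 | P0:S(78), P1:O(78) | bus: none
[26] P0: store L1 := 15 | P0:M(15), P1:I | bus: BusUpgr,Flush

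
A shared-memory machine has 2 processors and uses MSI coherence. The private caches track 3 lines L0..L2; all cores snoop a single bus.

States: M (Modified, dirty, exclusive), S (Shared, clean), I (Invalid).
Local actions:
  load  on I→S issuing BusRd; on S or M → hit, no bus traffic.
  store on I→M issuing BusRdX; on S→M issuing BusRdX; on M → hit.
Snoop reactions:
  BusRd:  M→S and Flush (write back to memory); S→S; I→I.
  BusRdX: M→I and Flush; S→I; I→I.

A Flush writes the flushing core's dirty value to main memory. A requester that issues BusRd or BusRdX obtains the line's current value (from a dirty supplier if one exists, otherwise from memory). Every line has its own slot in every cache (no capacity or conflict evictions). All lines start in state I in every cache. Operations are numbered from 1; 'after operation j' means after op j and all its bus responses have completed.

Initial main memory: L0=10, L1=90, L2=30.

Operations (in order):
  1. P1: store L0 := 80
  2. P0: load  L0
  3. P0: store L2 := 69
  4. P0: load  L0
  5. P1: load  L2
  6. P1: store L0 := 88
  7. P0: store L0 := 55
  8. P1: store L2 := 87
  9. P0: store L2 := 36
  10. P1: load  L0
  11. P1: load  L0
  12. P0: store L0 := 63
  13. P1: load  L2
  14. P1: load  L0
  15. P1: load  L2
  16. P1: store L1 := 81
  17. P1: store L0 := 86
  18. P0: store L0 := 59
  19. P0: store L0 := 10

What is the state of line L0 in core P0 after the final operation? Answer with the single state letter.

state = M

[1] P1: store L0 := 80 | P0:I, P1:M(80) | bus: BusRdX
[2] P0: load  L0 | P0:S(80), P1:S(80) | bus: BusRd,Flush
[3] P0: store L2 := 69 | P0:M(69), P1:I | bus: BusRdX
[4] P0: load  L0 | P0:S(80), P1:S(80) | bus: none
[5] P1: load  L2 | P0:S(69), P1:S(69) | bus: BusRd,Flush
[6] P1: store L0 := 88 | P0:I, P1:M(88) | bus: BusRdX
[7] P0: store L0 := 55 | P0:M(55), P1:I | bus: BusRdX,Flush
[8] P1: store L2 := 87 | P0:I, P1:M(87) | bus: BusRdX
[9] P0: store L2 := 36 | P0:M(36), P1:I | bus: BusRdX,Flush
[10] P1: load  L0 | P0:S(55), P1:S(55) | bus: BusRd,Flush
[11] P1: load  L0 | P0:S(55), P1:S(55) | bus: none
[12] P0: store L0 := 63 | P0:M(63), P1:I | bus: BusRdX
[13] P1: load  L2 | P0:S(36), P1:S(36) | bus: BusRd,Flush
[14] P1: load  L0 | P0:S(63), P1:S(63) | bus: BusRd,Flush
[15] P1: load  L2 | P0:S(36), P1:S(36) | bus: none
[16] P1: store L1 := 81 | P0:I, P1:M(81) | bus: BusRdX
[17] P1: store L0 := 86 | P0:I, P1:M(86) | bus: BusRdX
[18] P0: store L0 := 59 | P0:M(59), P1:I | bus: BusRdX,Flush
[19] P0: store L0 := 10 | P0:M(10), P1:I | bus: none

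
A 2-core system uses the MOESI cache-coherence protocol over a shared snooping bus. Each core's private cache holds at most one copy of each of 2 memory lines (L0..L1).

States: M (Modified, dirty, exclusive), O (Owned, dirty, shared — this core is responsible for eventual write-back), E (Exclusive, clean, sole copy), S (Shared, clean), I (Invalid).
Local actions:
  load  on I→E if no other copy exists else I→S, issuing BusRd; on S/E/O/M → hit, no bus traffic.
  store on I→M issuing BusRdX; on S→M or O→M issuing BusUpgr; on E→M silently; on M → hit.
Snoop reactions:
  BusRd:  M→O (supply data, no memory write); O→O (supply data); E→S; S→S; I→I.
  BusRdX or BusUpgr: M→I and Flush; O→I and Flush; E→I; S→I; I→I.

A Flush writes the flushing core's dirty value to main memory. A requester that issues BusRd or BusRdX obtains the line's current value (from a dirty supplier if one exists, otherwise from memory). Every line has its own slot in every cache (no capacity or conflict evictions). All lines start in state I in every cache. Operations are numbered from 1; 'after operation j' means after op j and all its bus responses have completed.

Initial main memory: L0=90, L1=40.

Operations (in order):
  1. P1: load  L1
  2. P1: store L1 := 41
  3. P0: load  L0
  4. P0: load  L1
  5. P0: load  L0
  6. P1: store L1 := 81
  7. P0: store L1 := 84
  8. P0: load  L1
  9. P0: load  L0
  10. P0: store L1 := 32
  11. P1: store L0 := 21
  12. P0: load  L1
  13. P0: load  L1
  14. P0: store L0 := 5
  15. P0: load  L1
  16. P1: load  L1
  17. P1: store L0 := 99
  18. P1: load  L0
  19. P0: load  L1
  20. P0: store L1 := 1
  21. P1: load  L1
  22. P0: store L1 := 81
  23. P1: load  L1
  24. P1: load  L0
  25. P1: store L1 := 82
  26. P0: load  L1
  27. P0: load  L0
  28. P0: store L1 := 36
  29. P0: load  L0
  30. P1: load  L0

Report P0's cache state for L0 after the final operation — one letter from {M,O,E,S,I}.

1. P1: load  L1  bus=[BusRd]  L1: P0=I P1=E  mem[L1]=40
2. P1: store L1 := 41  bus=[-]  L1: P0=I P1=M  mem[L1]=40
3. P0: load  L0  bus=[BusRd]  L0: P0=E P1=I  mem[L0]=90
4. P0: load  L1  bus=[BusRd]  L1: P0=S P1=O  mem[L1]=40
5. P0: load  L0  bus=[-]  L0: P0=E P1=I  mem[L0]=90
6. P1: store L1 := 81  bus=[BusUpgr]  L1: P0=I P1=M  mem[L1]=40
7. P0: store L1 := 84  bus=[BusRdX,Flush]  L1: P0=M P1=I  mem[L1]=81
8. P0: load  L1  bus=[-]  L1: P0=M P1=I  mem[L1]=81
9. P0: load  L0  bus=[-]  L0: P0=E P1=I  mem[L0]=90
10. P0: store L1 := 32  bus=[-]  L1: P0=M P1=I  mem[L1]=81
11. P1: store L0 := 21  bus=[BusRdX]  L0: P0=I P1=M  mem[L0]=90
12. P0: load  L1  bus=[-]  L1: P0=M P1=I  mem[L1]=81
13. P0: load  L1  bus=[-]  L1: P0=M P1=I  mem[L1]=81
14. P0: store L0 := 5  bus=[BusRdX,Flush]  L0: P0=M P1=I  mem[L0]=21
15. P0: load  L1  bus=[-]  L1: P0=M P1=I  mem[L1]=81
16. P1: load  L1  bus=[BusRd]  L1: P0=O P1=S  mem[L1]=81
17. P1: store L0 := 99  bus=[BusRdX,Flush]  L0: P0=I P1=M  mem[L0]=5
18. P1: load  L0  bus=[-]  L0: P0=I P1=M  mem[L0]=5
19. P0: load  L1  bus=[-]  L1: P0=O P1=S  mem[L1]=81
20. P0: store L1 := 1  bus=[BusUpgr]  L1: P0=M P1=I  mem[L1]=81
21. P1: load  L1  bus=[BusRd]  L1: P0=O P1=S  mem[L1]=81
22. P0: store L1 := 81  bus=[BusUpgr]  L1: P0=M P1=I  mem[L1]=81
23. P1: load  L1  bus=[BusRd]  L1: P0=O P1=S  mem[L1]=81
24. P1: load  L0  bus=[-]  L0: P0=I P1=M  mem[L0]=5
25. P1: store L1 := 82  bus=[BusUpgr,Flush]  L1: P0=I P1=M  mem[L1]=81
26. P0: load  L1  bus=[BusRd]  L1: P0=S P1=O  mem[L1]=81
27. P0: load  L0  bus=[BusRd]  L0: P0=S P1=O  mem[L0]=5
28. P0: store L1 := 36  bus=[BusUpgr,Flush]  L1: P0=M P1=I  mem[L1]=82
29. P0: load  L0  bus=[-]  L0: P0=S P1=O  mem[L0]=5
30. P1: load  L0  bus=[-]  L0: P0=S P1=O  mem[L0]=5

state = S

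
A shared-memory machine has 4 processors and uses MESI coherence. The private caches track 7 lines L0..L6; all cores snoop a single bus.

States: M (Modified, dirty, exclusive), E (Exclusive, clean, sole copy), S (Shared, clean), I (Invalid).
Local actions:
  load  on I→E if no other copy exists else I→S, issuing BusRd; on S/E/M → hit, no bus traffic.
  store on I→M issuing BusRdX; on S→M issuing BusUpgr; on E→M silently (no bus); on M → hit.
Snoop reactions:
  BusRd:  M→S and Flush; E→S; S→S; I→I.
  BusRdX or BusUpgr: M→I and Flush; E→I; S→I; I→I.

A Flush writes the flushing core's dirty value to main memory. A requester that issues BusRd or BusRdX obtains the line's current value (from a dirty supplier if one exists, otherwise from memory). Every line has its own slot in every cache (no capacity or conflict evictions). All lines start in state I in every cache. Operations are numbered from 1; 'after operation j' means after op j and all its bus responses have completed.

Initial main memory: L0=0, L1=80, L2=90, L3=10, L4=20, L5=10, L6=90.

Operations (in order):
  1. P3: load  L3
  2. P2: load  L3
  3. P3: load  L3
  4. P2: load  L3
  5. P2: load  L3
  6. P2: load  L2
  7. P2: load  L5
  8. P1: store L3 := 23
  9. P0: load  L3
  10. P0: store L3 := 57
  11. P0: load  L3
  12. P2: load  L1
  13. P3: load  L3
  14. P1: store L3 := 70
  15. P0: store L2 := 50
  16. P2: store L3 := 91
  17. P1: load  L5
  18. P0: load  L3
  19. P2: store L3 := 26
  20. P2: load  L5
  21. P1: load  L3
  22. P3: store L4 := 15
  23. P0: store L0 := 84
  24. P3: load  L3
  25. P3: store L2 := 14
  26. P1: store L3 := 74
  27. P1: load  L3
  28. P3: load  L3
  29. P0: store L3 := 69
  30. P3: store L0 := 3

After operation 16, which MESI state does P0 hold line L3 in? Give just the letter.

state = I

step 1: P3: load  L3  ⟶  IIIE  (L3)  txn=BusRd  M[L3]=10
step 2: P2: load  L3  ⟶  IISS  (L3)  txn=BusRd  M[L3]=10
step 3: P3: load  L3  ⟶  IISS  (L3)  txn=∅  M[L3]=10
step 4: P2: load  L3  ⟶  IISS  (L3)  txn=∅  M[L3]=10
step 5: P2: load  L3  ⟶  IISS  (L3)  txn=∅  M[L3]=10
step 6: P2: load  L2  ⟶  IIEI  (L2)  txn=BusRd  M[L2]=90
step 7: P2: load  L5  ⟶  IIEI  (L5)  txn=BusRd  M[L5]=10
step 8: P1: store L3 := 23  ⟶  IMII  (L3)  txn=BusRdX  M[L3]=10
step 9: P0: load  L3  ⟶  SSII  (L3)  txn=BusRd+Flush  M[L3]=23
step 10: P0: store L3 := 57  ⟶  MIII  (L3)  txn=BusUpgr  M[L3]=23
step 11: P0: load  L3  ⟶  MIII  (L3)  txn=∅  M[L3]=23
step 12: P2: load  L1  ⟶  IIEI  (L1)  txn=BusRd  M[L1]=80
step 13: P3: load  L3  ⟶  SIIS  (L3)  txn=BusRd+Flush  M[L3]=57
step 14: P1: store L3 := 70  ⟶  IMII  (L3)  txn=BusRdX  M[L3]=57
step 15: P0: store L2 := 50  ⟶  MIII  (L2)  txn=BusRdX  M[L2]=90
step 16: P2: store L3 := 91  ⟶  IIMI  (L3)  txn=BusRdX+Flush  M[L3]=70
step 17: P1: load  L5  ⟶  ISSI  (L5)  txn=BusRd  M[L5]=10
step 18: P0: load  L3  ⟶  SISI  (L3)  txn=BusRd+Flush  M[L3]=91
step 19: P2: store L3 := 26  ⟶  IIMI  (L3)  txn=BusUpgr  M[L3]=91
step 20: P2: load  L5  ⟶  ISSI  (L5)  txn=∅  M[L5]=10
step 21: P1: load  L3  ⟶  ISSI  (L3)  txn=BusRd+Flush  M[L3]=26
step 22: P3: store L4 := 15  ⟶  IIIM  (L4)  txn=BusRdX  M[L4]=20
step 23: P0: store L0 := 84  ⟶  MIII  (L0)  txn=BusRdX  M[L0]=0
step 24: P3: load  L3  ⟶  ISSS  (L3)  txn=BusRd  M[L3]=26
step 25: P3: store L2 := 14  ⟶  IIIM  (L2)  txn=BusRdX+Flush  M[L2]=50
step 26: P1: store L3 := 74  ⟶  IMII  (L3)  txn=BusUpgr  M[L3]=26
step 27: P1: load  L3  ⟶  IMII  (L3)  txn=∅  M[L3]=26
step 28: P3: load  L3  ⟶  ISIS  (L3)  txn=BusRd+Flush  M[L3]=74
step 29: P0: store L3 := 69  ⟶  MIII  (L3)  txn=BusRdX  M[L3]=74
step 30: P3: store L0 := 3  ⟶  IIIM  (L0)  txn=BusRdX+Flush  M[L0]=84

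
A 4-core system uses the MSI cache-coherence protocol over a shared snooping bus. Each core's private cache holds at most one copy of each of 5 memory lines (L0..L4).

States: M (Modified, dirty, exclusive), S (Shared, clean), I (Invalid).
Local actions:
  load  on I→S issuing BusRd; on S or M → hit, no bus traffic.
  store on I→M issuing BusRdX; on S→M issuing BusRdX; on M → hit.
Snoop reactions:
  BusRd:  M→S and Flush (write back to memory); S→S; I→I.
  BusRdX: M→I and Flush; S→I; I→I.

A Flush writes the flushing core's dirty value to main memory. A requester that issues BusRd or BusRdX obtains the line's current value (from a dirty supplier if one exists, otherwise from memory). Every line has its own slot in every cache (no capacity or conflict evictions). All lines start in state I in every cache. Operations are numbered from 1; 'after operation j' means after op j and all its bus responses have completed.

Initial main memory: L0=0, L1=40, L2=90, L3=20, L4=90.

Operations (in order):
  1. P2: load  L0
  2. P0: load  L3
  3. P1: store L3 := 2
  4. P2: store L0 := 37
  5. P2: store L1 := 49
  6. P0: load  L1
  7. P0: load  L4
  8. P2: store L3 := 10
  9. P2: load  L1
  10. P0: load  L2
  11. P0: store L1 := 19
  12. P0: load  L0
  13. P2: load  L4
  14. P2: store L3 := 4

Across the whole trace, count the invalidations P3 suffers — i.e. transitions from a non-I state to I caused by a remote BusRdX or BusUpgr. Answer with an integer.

invalidations = 0

1. P2: load  L0  bus=[BusRd]  L0: P0=I P1=I P2=S P3=I  mem[L0]=0
2. P0: load  L3  bus=[BusRd]  L3: P0=S P1=I P2=I P3=I  mem[L3]=20
3. P1: store L3 := 2  bus=[BusRdX]  L3: P0=I P1=M P2=I P3=I  mem[L3]=20
4. P2: store L0 := 37  bus=[BusRdX]  L0: P0=I P1=I P2=M P3=I  mem[L0]=0
5. P2: store L1 := 49  bus=[BusRdX]  L1: P0=I P1=I P2=M P3=I  mem[L1]=40
6. P0: load  L1  bus=[BusRd,Flush]  L1: P0=S P1=I P2=S P3=I  mem[L1]=49
7. P0: load  L4  bus=[BusRd]  L4: P0=S P1=I P2=I P3=I  mem[L4]=90
8. P2: store L3 := 10  bus=[BusRdX,Flush]  L3: P0=I P1=I P2=M P3=I  mem[L3]=2
9. P2: load  L1  bus=[-]  L1: P0=S P1=I P2=S P3=I  mem[L1]=49
10. P0: load  L2  bus=[BusRd]  L2: P0=S P1=I P2=I P3=I  mem[L2]=90
11. P0: store L1 := 19  bus=[BusRdX]  L1: P0=M P1=I P2=I P3=I  mem[L1]=49
12. P0: load  L0  bus=[BusRd,Flush]  L0: P0=S P1=I P2=S P3=I  mem[L0]=37
13. P2: load  L4  bus=[BusRd]  L4: P0=S P1=I P2=S P3=I  mem[L4]=90
14. P2: store L3 := 4  bus=[-]  L3: P0=I P1=I P2=M P3=I  mem[L3]=2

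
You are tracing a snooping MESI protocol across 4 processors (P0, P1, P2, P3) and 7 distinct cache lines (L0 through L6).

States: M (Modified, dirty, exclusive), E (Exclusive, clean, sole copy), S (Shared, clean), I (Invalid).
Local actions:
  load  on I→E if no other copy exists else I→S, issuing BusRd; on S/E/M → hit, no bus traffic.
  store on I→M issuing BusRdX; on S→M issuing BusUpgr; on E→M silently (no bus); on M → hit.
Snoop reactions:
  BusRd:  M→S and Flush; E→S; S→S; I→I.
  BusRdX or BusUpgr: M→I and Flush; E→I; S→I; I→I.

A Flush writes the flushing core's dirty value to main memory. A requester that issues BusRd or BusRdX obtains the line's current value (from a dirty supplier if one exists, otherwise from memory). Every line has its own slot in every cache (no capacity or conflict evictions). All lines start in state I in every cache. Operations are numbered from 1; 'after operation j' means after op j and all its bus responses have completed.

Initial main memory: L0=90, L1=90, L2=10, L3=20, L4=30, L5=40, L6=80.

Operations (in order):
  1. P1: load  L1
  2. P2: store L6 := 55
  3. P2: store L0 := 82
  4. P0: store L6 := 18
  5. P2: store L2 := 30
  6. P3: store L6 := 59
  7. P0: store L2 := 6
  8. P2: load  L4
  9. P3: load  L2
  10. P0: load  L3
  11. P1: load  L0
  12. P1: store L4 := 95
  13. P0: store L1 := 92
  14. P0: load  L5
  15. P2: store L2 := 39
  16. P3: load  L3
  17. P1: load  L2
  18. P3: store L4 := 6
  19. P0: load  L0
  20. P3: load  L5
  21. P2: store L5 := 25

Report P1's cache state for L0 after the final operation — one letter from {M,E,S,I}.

  op1 P1: load  L1 → I/E/I/I on L1; bus BusRd; mem=90
  op2 P2: store L6 := 55 → I/I/M/I on L6; bus BusRdX; mem=80
  op3 P2: store L0 := 82 → I/I/M/I on L0; bus BusRdX; mem=90
  op4 P0: store L6 := 18 → M/I/I/I on L6; bus BusRdX Flush; mem=55
  op5 P2: store L2 := 30 → I/I/M/I on L2; bus BusRdX; mem=10
  op6 P3: store L6 := 59 → I/I/I/M on L6; bus BusRdX Flush; mem=18
  op7 P0: store L2 := 6 → M/I/I/I on L2; bus BusRdX Flush; mem=30
  op8 P2: load  L4 → I/I/E/I on L4; bus BusRd; mem=30
  op9 P3: load  L2 → S/I/I/S on L2; bus BusRd Flush; mem=6
  op10 P0: load  L3 → E/I/I/I on L3; bus BusRd; mem=20
  op11 P1: load  L0 → I/S/S/I on L0; bus BusRd Flush; mem=82
  op12 P1: store L4 := 95 → I/M/I/I on L4; bus BusRdX; mem=30
  op13 P0: store L1 := 92 → M/I/I/I on L1; bus BusRdX; mem=90
  op14 P0: load  L5 → E/I/I/I on L5; bus BusRd; mem=40
  op15 P2: store L2 := 39 → I/I/M/I on L2; bus BusRdX; mem=6
  op16 P3: load  L3 → S/I/I/S on L3; bus BusRd; mem=20
  op17 P1: load  L2 → I/S/S/I on L2; bus BusRd Flush; mem=39
  op18 P3: store L4 := 6 → I/I/I/M on L4; bus BusRdX Flush; mem=95
  op19 P0: load  L0 → S/S/S/I on L0; bus BusRd; mem=82
  op20 P3: load  L5 → S/I/I/S on L5; bus BusRd; mem=40
  op21 P2: store L5 := 25 → I/I/M/I on L5; bus BusRdX; mem=40

state = S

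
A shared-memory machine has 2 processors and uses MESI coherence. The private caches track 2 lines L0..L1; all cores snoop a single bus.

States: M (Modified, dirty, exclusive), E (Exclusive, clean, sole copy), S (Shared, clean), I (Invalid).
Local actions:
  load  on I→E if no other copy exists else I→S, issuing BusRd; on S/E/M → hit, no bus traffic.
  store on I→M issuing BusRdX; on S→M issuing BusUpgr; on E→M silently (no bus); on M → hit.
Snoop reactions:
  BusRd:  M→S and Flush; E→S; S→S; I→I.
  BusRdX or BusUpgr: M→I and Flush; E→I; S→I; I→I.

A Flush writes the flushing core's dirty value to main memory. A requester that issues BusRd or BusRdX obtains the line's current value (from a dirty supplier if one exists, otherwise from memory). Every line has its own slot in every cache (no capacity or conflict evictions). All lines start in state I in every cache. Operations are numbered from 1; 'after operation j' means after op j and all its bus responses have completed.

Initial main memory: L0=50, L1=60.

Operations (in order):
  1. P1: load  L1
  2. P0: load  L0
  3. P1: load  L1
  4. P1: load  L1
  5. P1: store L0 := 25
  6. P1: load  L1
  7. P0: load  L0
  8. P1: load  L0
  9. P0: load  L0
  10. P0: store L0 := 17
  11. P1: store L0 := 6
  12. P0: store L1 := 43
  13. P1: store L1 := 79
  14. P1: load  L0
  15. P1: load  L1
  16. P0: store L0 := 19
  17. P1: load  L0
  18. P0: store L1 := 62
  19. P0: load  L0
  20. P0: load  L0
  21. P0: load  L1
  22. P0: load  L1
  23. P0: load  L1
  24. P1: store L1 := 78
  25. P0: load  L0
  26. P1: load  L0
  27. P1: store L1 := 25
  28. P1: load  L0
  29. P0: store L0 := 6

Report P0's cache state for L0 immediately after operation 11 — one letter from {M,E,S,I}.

[1] P1: load  L1 | P0:I, P1:E(60) | bus: BusRd
[2] P0: load  L0 | P0:E(50), P1:I | bus: BusRd
[3] P1: load  L1 | P0:I, P1:E(60) | bus: none
[4] P1: load  L1 | P0:I, P1:E(60) | bus: none
[5] P1: store L0 := 25 | P0:I, P1:M(25) | bus: BusRdX
[6] P1: load  L1 | P0:I, P1:E(60) | bus: none
[7] P0: load  L0 | P0:S(25), P1:S(25) | bus: BusRd,Flush
[8] P1: load  L0 | P0:S(25), P1:S(25) | bus: none
[9] P0: load  L0 | P0:S(25), P1:S(25) | bus: none
[10] P0: store L0 := 17 | P0:M(17), P1:I | bus: BusUpgr
[11] P1: store L0 := 6 | P0:I, P1:M(6) | bus: BusRdX,Flush
[12] P0: store L1 := 43 | P0:M(43), P1:I | bus: BusRdX
[13] P1: store L1 := 79 | P0:I, P1:M(79) | bus: BusRdX,Flush
[14] P1: load  L0 | P0:I, P1:M(6) | bus: none
[15] P1: load  L1 | P0:I, P1:M(79) | bus: none
[16] P0: store L0 := 19 | P0:M(19), P1:I | bus: BusRdX,Flush
[17] P1: load  L0 | P0:S(19), P1:S(19) | bus: BusRd,Flush
[18] P0: store L1 := 62 | P0:M(62), P1:I | bus: BusRdX,Flush
[19] P0: load  L0 | P0:S(19), P1:S(19) | bus: none
[20] P0: load  L0 | P0:S(19), P1:S(19) | bus: none
[21] P0: load  L1 | P0:M(62), P1:I | bus: none
[22] P0: load  L1 | P0:M(62), P1:I | bus: none
[23] P0: load  L1 | P0:M(62), P1:I | bus: none
[24] P1: store L1 := 78 | P0:I, P1:M(78) | bus: BusRdX,Flush
[25] P0: load  L0 | P0:S(19), P1:S(19) | bus: none
[26] P1: load  L0 | P0:S(19), P1:S(19) | bus: none
[27] P1: store L1 := 25 | P0:I, P1:M(25) | bus: none
[28] P1: load  L0 | P0:S(19), P1:S(19) | bus: none
[29] P0: store L0 := 6 | P0:M(6), P1:I | bus: BusUpgr

state = I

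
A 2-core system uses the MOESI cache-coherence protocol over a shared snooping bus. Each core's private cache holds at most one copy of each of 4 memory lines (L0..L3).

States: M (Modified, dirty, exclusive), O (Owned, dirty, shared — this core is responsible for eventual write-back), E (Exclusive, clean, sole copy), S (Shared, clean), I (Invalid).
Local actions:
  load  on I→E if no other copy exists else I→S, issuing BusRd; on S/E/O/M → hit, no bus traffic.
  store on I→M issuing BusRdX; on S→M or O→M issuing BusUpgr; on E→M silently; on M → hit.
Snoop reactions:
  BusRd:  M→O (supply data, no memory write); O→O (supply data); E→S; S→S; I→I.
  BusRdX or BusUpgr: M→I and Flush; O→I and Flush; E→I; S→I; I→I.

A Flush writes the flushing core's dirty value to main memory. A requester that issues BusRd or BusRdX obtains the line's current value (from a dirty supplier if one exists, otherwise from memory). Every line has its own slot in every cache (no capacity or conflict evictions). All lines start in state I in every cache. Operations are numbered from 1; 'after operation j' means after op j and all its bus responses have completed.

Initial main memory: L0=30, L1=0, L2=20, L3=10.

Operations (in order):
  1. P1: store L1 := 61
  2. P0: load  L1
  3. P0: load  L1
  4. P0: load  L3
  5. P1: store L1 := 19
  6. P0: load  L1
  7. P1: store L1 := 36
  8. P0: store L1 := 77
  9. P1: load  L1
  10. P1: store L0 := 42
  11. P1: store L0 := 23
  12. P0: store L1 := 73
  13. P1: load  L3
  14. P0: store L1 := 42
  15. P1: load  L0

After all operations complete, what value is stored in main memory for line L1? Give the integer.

  op1 P1: store L1 := 61 → I/M on L1; bus BusRdX; mem=0
  op2 P0: load  L1 → S/O on L1; bus BusRd; mem=0
  op3 P0: load  L1 → S/O on L1; bus (none); mem=0
  op4 P0: load  L3 → E/I on L3; bus BusRd; mem=10
  op5 P1: store L1 := 19 → I/M on L1; bus BusUpgr; mem=0
  op6 P0: load  L1 → S/O on L1; bus BusRd; mem=0
  op7 P1: store L1 := 36 → I/M on L1; bus BusUpgr; mem=0
  op8 P0: store L1 := 77 → M/I on L1; bus BusRdX Flush; mem=36
  op9 P1: load  L1 → O/S on L1; bus BusRd; mem=36
  op10 P1: store L0 := 42 → I/M on L0; bus BusRdX; mem=30
  op11 P1: store L0 := 23 → I/M on L0; bus (none); mem=30
  op12 P0: store L1 := 73 → M/I on L1; bus BusUpgr; mem=36
  op13 P1: load  L3 → S/S on L3; bus BusRd; mem=10
  op14 P0: store L1 := 42 → M/I on L1; bus (none); mem=36
  op15 P1: load  L0 → I/M on L0; bus (none); mem=30

memory[L1] = 36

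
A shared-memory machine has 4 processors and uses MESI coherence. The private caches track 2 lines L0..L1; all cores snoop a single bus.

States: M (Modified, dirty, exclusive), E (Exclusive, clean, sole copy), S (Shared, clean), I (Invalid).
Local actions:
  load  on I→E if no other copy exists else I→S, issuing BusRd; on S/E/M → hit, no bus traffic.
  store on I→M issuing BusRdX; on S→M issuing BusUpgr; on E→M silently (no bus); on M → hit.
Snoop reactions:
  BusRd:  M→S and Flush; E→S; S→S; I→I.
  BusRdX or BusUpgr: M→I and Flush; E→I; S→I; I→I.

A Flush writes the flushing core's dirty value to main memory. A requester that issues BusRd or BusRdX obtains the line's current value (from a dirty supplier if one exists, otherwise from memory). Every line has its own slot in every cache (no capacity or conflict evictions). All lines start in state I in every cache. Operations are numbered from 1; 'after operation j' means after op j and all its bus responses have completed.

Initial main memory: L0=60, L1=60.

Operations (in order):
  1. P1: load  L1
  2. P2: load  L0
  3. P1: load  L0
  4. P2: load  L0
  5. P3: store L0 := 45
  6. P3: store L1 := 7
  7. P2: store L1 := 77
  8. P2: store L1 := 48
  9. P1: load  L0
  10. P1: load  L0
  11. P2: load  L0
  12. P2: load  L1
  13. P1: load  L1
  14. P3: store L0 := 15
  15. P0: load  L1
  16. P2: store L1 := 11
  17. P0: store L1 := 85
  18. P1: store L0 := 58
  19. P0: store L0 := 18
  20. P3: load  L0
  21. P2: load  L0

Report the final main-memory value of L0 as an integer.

memory[L0] = 18

step 1: P1: load  L1  ⟶  IEII  (L1)  txn=BusRd  M[L1]=60
step 2: P2: load  L0  ⟶  IIEI  (L0)  txn=BusRd  M[L0]=60
step 3: P1: load  L0  ⟶  ISSI  (L0)  txn=BusRd  M[L0]=60
step 4: P2: load  L0  ⟶  ISSI  (L0)  txn=∅  M[L0]=60
step 5: P3: store L0 := 45  ⟶  IIIM  (L0)  txn=BusRdX  M[L0]=60
step 6: P3: store L1 := 7  ⟶  IIIM  (L1)  txn=BusRdX  M[L1]=60
step 7: P2: store L1 := 77  ⟶  IIMI  (L1)  txn=BusRdX+Flush  M[L1]=7
step 8: P2: store L1 := 48  ⟶  IIMI  (L1)  txn=∅  M[L1]=7
step 9: P1: load  L0  ⟶  ISIS  (L0)  txn=BusRd+Flush  M[L0]=45
step 10: P1: load  L0  ⟶  ISIS  (L0)  txn=∅  M[L0]=45
step 11: P2: load  L0  ⟶  ISSS  (L0)  txn=BusRd  M[L0]=45
step 12: P2: load  L1  ⟶  IIMI  (L1)  txn=∅  M[L1]=7
step 13: P1: load  L1  ⟶  ISSI  (L1)  txn=BusRd+Flush  M[L1]=48
step 14: P3: store L0 := 15  ⟶  IIIM  (L0)  txn=BusUpgr  M[L0]=45
step 15: P0: load  L1  ⟶  SSSI  (L1)  txn=BusRd  M[L1]=48
step 16: P2: store L1 := 11  ⟶  IIMI  (L1)  txn=BusUpgr  M[L1]=48
step 17: P0: store L1 := 85  ⟶  MIII  (L1)  txn=BusRdX+Flush  M[L1]=11
step 18: P1: store L0 := 58  ⟶  IMII  (L0)  txn=BusRdX+Flush  M[L0]=15
step 19: P0: store L0 := 18  ⟶  MIII  (L0)  txn=BusRdX+Flush  M[L0]=58
step 20: P3: load  L0  ⟶  SIIS  (L0)  txn=BusRd+Flush  M[L0]=18
step 21: P2: load  L0  ⟶  SISS  (L0)  txn=BusRd  M[L0]=18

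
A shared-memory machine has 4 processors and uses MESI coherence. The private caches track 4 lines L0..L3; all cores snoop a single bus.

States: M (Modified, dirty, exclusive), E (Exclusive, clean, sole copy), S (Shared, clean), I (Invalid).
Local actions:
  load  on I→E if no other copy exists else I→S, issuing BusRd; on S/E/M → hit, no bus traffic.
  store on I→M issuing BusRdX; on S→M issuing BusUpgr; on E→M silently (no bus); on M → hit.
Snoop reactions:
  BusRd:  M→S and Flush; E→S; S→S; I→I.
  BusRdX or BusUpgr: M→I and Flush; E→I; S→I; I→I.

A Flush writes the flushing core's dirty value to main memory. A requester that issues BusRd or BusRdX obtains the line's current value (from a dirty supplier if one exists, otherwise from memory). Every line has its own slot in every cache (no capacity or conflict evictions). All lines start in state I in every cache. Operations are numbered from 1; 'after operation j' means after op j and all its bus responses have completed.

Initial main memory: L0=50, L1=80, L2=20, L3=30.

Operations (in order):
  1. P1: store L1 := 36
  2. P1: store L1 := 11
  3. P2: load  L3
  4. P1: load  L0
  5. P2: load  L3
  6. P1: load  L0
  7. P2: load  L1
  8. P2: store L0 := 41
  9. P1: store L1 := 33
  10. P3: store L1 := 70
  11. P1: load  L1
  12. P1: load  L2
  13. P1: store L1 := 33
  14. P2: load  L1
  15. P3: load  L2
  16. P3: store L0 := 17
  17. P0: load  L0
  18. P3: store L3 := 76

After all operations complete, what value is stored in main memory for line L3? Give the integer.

memory[L3] = 30

[1] P1: store L1 := 36 | P0:I, P1:M(36), P2:I, P3:I | bus: BusRdX
[2] P1: store L1 := 11 | P0:I, P1:M(11), P2:I, P3:I | bus: none
[3] P2: load  L3 | P0:I, P1:I, P2:E(30), P3:I | bus: BusRd
[4] P1: load  L0 | P0:I, P1:E(50), P2:I, P3:I | bus: BusRd
[5] P2: load  L3 | P0:I, P1:I, P2:E(30), P3:I | bus: none
[6] P1: load  L0 | P0:I, P1:E(50), P2:I, P3:I | bus: none
[7] P2: load  L1 | P0:I, P1:S(11), P2:S(11), P3:I | bus: BusRd,Flush
[8] P2: store L0 := 41 | P0:I, P1:I, P2:M(41), P3:I | bus: BusRdX
[9] P1: store L1 := 33 | P0:I, P1:M(33), P2:I, P3:I | bus: BusUpgr
[10] P3: store L1 := 70 | P0:I, P1:I, P2:I, P3:M(70) | bus: BusRdX,Flush
[11] P1: load  L1 | P0:I, P1:S(70), P2:I, P3:S(70) | bus: BusRd,Flush
[12] P1: load  L2 | P0:I, P1:E(20), P2:I, P3:I | bus: BusRd
[13] P1: store L1 := 33 | P0:I, P1:M(33), P2:I, P3:I | bus: BusUpgr
[14] P2: load  L1 | P0:I, P1:S(33), P2:S(33), P3:I | bus: BusRd,Flush
[15] P3: load  L2 | P0:I, P1:S(20), P2:I, P3:S(20) | bus: BusRd
[16] P3: store L0 := 17 | P0:I, P1:I, P2:I, P3:M(17) | bus: BusRdX,Flush
[17] P0: load  L0 | P0:S(17), P1:I, P2:I, P3:S(17) | bus: BusRd,Flush
[18] P3: store L3 := 76 | P0:I, P1:I, P2:I, P3:M(76) | bus: BusRdX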